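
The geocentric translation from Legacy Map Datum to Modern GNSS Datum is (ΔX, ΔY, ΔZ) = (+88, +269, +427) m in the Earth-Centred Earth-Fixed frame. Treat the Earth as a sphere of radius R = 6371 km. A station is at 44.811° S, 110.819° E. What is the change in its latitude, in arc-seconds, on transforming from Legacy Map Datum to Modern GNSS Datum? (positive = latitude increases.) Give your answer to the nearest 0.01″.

sin φ = -0.704770, cos φ = 0.709435, sin λ = 0.934708, cos λ = -0.355417.
North component: ΔN = −sin φ cos λ·ΔX − sin φ sin λ·ΔY + cos φ·ΔZ = −(-0.704770)(-0.355417)(88) − (-0.704770)(0.934708)(269) + (0.709435)(427) = 458.09 m.
1° of latitude spans πR/180 = 111195 m, so Δφ = 458.09 / 111195 × 3600 = 14.831″.

Δφ = 14.83″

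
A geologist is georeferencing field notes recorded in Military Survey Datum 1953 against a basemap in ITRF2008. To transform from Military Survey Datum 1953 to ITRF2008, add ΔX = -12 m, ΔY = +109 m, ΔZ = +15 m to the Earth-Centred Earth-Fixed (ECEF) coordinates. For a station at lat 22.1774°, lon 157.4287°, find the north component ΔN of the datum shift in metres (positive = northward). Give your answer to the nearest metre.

ΔN = -6 m

The local north axis is (−sin φ cos λ, −sin φ sin λ, cos φ), giving ΔN = -4.183 − 15.793 + 13.890 = -6.09 m.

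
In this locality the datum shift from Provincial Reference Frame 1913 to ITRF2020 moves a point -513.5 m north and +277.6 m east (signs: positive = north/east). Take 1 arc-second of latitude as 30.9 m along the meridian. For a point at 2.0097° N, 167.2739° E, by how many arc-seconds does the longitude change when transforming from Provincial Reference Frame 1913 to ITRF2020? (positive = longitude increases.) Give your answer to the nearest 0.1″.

Δλ = 9.0″

At latitude 2.0097°, cos φ = 0.999385.
1″ of longitude at this latitude = 30.90 × cos φ = 30.8810 m, so Δλ = 277.6 / 30.8810 = 8.989″.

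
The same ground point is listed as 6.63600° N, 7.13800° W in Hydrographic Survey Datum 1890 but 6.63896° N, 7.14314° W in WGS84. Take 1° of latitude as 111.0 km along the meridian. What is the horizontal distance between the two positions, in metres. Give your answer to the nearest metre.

655 m

Δφ = 6.63896° − 6.63600° = +0.00296°; Δλ = -7.14314° − -7.13800° = -0.00514°.
ΔN = Δφ × 111000 = 328.6 m; ΔE = Δλ × 111000 × cos(6.63600°) = -0.00514 × 111000 × 0.993300 = -566.7 m.
Distance = √(ΔE² + ΔN²) = √((-566.7)² + 328.6²) = 655.1 m.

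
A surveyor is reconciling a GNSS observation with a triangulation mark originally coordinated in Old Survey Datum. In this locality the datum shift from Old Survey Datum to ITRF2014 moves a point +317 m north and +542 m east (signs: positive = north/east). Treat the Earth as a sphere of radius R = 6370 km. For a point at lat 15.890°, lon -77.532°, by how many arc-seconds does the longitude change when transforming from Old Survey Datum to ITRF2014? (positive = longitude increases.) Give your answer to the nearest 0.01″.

At latitude 15.890°, cos φ = 0.961789.
One radian of longitude at latitude φ spans R cos φ, so Δλ = ΔE / (R cos φ) = 542.0 / (6370000 × 0.961789) = 8.8467e-05 rad = 18.248″.

Δλ = 18.25″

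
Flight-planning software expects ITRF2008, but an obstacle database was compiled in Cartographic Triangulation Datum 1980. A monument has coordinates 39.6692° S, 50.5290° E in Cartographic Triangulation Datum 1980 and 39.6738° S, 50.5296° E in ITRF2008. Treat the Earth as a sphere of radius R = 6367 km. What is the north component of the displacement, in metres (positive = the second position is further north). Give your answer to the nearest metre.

ΔN = -511 m

Δφ = -39.6738° − -39.6692° = -0.0046°; Δλ = 50.5296° − 50.5290° = +0.0006°.
1° along a meridian = πR/180 = 111125 m.
ΔN = Δφ × 111125 = -511.2 m; ΔE = Δλ × 111125 × cos(-39.6692°) = +0.0006 × 111125 × 0.769743 = 51.3 m.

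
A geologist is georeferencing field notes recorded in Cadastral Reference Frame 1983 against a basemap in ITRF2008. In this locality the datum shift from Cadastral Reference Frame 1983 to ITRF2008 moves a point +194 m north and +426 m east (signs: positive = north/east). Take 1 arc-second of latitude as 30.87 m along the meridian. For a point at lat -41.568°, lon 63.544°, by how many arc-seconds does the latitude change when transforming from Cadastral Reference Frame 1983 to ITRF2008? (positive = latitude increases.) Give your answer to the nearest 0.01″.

1″ of latitude = 30.87 m, so Δφ = 194.0 / 30.87 = 6.284″.

Δφ = 6.28″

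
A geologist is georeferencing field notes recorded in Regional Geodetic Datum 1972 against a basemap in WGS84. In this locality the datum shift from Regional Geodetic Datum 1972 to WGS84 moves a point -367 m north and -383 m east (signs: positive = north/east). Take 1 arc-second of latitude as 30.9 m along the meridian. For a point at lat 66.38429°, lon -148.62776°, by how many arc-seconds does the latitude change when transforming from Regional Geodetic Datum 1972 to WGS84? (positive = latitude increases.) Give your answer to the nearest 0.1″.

1″ of latitude = 30.90 m, so Δφ = -367.0 / 30.90 = -11.877″.

Δφ = -11.9″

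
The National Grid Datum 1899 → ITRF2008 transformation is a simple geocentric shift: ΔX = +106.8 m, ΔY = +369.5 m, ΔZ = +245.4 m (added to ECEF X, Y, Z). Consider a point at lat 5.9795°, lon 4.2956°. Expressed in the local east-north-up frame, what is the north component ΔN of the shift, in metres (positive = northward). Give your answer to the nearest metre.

The local north axis is (−sin φ cos λ, −sin φ sin λ, cos φ), giving ΔN = -11.094 − 2.883 + 244.065 = 230.09 m.

ΔN = 230 m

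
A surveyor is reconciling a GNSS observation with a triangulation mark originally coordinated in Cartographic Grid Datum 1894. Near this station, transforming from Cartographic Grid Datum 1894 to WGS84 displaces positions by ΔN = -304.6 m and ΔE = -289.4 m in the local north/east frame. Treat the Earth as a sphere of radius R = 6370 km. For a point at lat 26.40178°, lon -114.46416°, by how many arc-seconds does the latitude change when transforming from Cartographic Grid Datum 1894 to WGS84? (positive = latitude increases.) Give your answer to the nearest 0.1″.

On a sphere of radius R, 1 rad of latitude = R, so Δφ = ΔN / R = -304.6 / 6370000 = -4.7818e-05 rad = -9.863″.

Δφ = -9.9″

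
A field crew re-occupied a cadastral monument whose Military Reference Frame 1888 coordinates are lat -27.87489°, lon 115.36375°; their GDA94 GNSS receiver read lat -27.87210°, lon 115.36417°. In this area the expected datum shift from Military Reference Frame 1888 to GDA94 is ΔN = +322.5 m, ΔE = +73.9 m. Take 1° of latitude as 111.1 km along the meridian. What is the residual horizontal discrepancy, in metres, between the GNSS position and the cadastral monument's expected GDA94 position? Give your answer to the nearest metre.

Observed coordinate differences: Δφ = +0.00279°, Δλ = +0.00042°.
Converting to metres (1° lat = 111100 m, cos φ = 0.883971): observed ΔN = 310.0 m, observed ΔE = 41.2 m.
Subtracting the expected shift leaves a residual of 310.0 − (322.5) = -12.5 m north and 41.2 − (73.9) = -32.7 m east.
Residual distance = √((-12.5)² + (-32.7)²) = 35.0 m.

35 m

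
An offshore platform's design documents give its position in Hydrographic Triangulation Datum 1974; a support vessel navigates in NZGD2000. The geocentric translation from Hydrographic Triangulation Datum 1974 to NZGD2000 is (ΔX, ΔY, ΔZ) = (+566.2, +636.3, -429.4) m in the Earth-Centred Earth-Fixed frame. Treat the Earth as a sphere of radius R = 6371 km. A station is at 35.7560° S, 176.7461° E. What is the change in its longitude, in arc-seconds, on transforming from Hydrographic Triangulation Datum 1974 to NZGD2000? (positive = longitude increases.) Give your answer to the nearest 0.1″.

sin φ = -0.584335, cos φ = 0.811513, sin λ = 0.056761, cos λ = -0.998388.
East component: ΔE = −sin λ·ΔX + cos λ·ΔY = −(0.056761)(566.2) + (-0.998388)(636.3) = -667.41 m.
1° of latitude spans πR/180 = 111195 m; at latitude φ, 1° of longitude spans that × cos φ = 90236.1 m, so Δλ = -667.41 / 90236.1 × 3600 = -26.627″.

Δλ = -26.6″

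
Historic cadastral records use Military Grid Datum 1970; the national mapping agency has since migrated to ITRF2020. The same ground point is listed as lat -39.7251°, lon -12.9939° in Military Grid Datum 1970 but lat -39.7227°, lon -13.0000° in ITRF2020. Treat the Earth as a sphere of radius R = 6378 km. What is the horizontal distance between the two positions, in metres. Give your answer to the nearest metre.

587 m

Δφ = -39.7227° − -39.7251° = +0.0024°; Δλ = -13.0000° − -12.9939° = -0.0061°.
1° along a meridian = πR/180 = 111317 m.
ΔN = Δφ × 111317 = 267.2 m; ΔE = Δλ × 111317 × cos(-39.7251°) = -0.0061 × 111317 × 0.769120 = -522.3 m.
Distance = √(ΔE² + ΔN²) = √((-522.3)² + 267.2²) = 586.6 m.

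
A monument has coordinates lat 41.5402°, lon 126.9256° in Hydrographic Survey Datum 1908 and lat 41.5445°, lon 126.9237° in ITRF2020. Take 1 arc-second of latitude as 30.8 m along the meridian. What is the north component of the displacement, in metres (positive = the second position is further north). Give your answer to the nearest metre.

ΔN = 477 m

Δφ = 41.5445° − 41.5402° = +0.0043°; Δλ = 126.9237° − 126.9256° = -0.0019°.
1° of latitude = 3600 × 30.80 = 110880 m.
ΔN = Δφ × 110880 = 476.8 m; ΔE = Δλ × 110880 × cos(41.5402°) = -0.0019 × 110880 × 0.748491 = -157.7 m.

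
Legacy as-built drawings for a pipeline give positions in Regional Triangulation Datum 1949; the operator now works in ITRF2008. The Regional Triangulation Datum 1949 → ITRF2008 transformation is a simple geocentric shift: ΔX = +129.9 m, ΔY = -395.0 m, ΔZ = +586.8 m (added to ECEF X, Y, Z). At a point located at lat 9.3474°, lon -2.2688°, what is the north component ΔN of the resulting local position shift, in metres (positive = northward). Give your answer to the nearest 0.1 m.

ΔN = 555.4 m

The local north axis is (−sin φ cos λ, −sin φ sin λ, cos φ), giving ΔN = -21.082 − 2.540 + 579.008 = 555.39 m.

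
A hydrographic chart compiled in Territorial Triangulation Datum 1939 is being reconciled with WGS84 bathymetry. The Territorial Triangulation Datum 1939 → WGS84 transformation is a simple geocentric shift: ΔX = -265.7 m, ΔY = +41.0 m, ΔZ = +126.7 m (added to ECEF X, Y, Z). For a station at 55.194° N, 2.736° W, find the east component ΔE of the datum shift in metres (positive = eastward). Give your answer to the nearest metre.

At φ = 55.194°, λ = -2.736°: sin φ = 0.821089, cos φ = 0.570800, sin λ = -0.047734, cos λ = 0.998860.
ΔE = −sin λ·ΔX + cos λ·ΔY = −(-0.047734)·(-265.7) + (0.998860)·(41.0) = 28.27 m.

ΔE = 28 m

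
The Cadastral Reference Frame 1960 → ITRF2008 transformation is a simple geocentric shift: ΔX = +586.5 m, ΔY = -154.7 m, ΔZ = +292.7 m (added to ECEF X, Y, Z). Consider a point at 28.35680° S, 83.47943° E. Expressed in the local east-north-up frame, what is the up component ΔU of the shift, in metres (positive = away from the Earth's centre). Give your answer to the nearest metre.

At φ = -28.35680°, λ = 83.47943°: sin φ = -0.474961, cos φ = 0.880007, sin λ = 0.993531, cos λ = 0.113560.
ΔU = cos φ cos λ·ΔX + cos φ sin λ·ΔY + sin φ·ΔZ = (0.880007)(0.113560)(586.5) + (0.880007)(0.993531)(-154.7) + (-0.474961)(292.7) = -215.67 m.

ΔU = -216 m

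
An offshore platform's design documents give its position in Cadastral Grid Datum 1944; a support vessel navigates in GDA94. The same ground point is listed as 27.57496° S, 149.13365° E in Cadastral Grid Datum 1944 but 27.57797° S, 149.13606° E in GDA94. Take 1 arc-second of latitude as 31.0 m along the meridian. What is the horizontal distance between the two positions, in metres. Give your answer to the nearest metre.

412 m

Δφ = -27.57797° − -27.57496° = -0.00301°; Δλ = 149.13606° − 149.13365° = +0.00241°.
1° of latitude = 3600 × 31.00 = 111600 m.
ΔN = Δφ × 111600 = -335.9 m; ΔE = Δλ × 111600 × cos(-27.57496°) = +0.00241 × 111600 × 0.886406 = 238.4 m.
Distance = √(ΔE² + ΔN²) = √(238.4² + (-335.9)²) = 411.9 m.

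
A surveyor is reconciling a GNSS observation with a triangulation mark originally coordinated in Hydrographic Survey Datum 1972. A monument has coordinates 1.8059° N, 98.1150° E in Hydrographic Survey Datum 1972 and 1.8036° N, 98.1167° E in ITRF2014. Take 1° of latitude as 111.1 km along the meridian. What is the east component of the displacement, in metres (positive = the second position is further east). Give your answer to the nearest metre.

ΔE = 189 m

Δφ = 1.8036° − 1.8059° = -0.0023°; Δλ = 98.1167° − 98.1150° = +0.0017°.
ΔN = Δφ × 111100 = -255.5 m; ΔE = Δλ × 111100 × cos(1.8059°) = +0.0017 × 111100 × 0.999503 = 188.8 m.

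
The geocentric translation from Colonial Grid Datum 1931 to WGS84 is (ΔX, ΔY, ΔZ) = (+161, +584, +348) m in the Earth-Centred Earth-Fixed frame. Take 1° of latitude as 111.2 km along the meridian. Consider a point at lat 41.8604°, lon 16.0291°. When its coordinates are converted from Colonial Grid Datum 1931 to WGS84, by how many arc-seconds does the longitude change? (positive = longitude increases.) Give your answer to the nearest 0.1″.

Δλ = 22.5″

sin φ = 0.667318, cos φ = 0.744773, sin λ = 0.276126, cos λ = 0.961122.
East component: ΔE = −sin λ·ΔX + cos λ·ΔY = −(0.276126)(161) + (0.961122)(584) = 516.84 m.
1° of latitude spans 111200 m; at latitude φ, 1° of longitude spans that × cos φ = 82818.8 m, so Δλ = 516.84 / 82818.8 × 3600 = 22.466″.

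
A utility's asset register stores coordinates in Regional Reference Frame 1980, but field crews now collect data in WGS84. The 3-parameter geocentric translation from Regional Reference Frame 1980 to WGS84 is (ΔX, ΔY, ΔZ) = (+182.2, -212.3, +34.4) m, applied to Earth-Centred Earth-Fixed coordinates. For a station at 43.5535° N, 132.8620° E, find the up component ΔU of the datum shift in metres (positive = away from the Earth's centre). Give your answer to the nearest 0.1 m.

The local up (radial) axis is (cos φ cos λ, cos φ sin λ, sin φ), giving ΔU = -89.822 − 112.779 + 23.703 = -178.90 m.

ΔU = -178.9 m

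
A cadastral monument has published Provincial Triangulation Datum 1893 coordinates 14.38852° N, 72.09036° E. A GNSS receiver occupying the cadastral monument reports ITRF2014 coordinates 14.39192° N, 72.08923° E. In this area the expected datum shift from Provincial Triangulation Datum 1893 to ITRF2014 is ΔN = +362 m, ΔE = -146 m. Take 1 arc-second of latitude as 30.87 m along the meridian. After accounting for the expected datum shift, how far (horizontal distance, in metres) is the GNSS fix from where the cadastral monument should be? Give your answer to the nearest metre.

Observed coordinate differences: Δφ = +0.00340°, Δλ = -0.00113°.
Converting to metres (1° lat = 111132 m, cos φ = 0.968633): observed ΔN = 377.8 m, observed ΔE = -121.6 m.
Subtracting the expected shift leaves a residual of 377.8 − (362) = 15.8 m north and -121.6 − (-146) = 24.4 m east.
Residual distance = √(15.8² + 24.4²) = 29.1 m.

29 m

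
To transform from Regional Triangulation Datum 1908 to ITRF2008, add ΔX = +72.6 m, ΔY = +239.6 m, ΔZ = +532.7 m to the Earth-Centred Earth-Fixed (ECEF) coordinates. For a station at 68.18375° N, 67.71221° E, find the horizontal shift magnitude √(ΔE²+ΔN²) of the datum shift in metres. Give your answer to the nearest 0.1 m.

At φ = 68.18375°, λ = 67.71221°: sin φ = 0.928380, cos φ = 0.371631, sin λ = 0.925291, cos λ = 0.379259.
ΔE = −sin λ·ΔX + cos λ·ΔY = −(0.925291)·(72.6) + (0.379259)·(239.6) = 23.69 m.
ΔN = −sin φ cos λ·ΔX − sin φ sin λ·ΔY + cos φ·ΔZ = −(0.928380)(0.379259)(72.6) − (0.928380)(0.925291)(239.6) + (0.371631)(532.7) = -33.42 m.
Horizontal magnitude = √(ΔE² + ΔN²) = √(23.69² + (-33.42)²) = 40.96 m.

41.0 m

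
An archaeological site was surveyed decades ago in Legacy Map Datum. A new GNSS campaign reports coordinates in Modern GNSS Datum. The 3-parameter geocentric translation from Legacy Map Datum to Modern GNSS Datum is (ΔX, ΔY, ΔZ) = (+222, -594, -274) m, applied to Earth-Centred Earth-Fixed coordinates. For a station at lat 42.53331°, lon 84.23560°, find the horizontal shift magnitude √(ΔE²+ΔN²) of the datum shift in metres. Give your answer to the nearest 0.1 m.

334.7 m

At φ = 42.53331°, λ = 84.23560°: sin φ = 0.676019, cos φ = 0.736884, sin λ = 0.994943, cos λ = 0.100438.
ΔE = −sin λ·ΔX + cos λ·ΔY = −(0.994943)·(222) + (0.100438)·(-594) = -280.54 m.
ΔN = −sin φ cos λ·ΔX − sin φ sin λ·ΔY + cos φ·ΔZ = −(0.676019)(0.100438)(222) − (0.676019)(0.994943)(-594) + (0.736884)(-274) = 182.54 m.
Horizontal magnitude = √(ΔE² + ΔN²) = √((-280.54)² + 182.54²) = 334.70 m.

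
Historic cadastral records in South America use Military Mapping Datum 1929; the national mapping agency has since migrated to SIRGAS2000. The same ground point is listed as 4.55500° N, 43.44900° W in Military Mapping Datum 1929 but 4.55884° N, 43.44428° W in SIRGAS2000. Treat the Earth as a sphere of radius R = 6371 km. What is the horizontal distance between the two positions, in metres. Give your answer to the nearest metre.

Δφ = 4.55884° − 4.55500° = +0.00384°; Δλ = -43.44428° − -43.44900° = +0.00472°.
1° along a meridian = πR/180 = 111195 m.
ΔN = Δφ × 111195 = 427.0 m; ΔE = Δλ × 111195 × cos(4.55500°) = +0.00472 × 111195 × 0.996842 = 523.2 m.
Distance = √(ΔE² + ΔN²) = √(523.2² + 427.0²) = 675.3 m.

675 m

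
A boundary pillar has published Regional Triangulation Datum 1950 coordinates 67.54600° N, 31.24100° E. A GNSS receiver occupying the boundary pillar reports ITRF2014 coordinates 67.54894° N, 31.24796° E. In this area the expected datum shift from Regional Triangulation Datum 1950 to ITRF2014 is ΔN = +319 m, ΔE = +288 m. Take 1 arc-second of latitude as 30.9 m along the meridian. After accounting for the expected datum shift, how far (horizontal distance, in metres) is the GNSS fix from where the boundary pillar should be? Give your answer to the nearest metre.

11 m

Observed coordinate differences: Δφ = +0.00294°, Δλ = +0.00696°.
Converting to metres (1° lat = 111240 m, cos φ = 0.381942): observed ΔN = 327.0 m, observed ΔE = 295.7 m.
Subtracting the expected shift leaves a residual of 327.0 − (319) = 8.0 m north and 295.7 − (288) = 7.7 m east.
Residual distance = √(8.0² + 7.7²) = 11.1 m.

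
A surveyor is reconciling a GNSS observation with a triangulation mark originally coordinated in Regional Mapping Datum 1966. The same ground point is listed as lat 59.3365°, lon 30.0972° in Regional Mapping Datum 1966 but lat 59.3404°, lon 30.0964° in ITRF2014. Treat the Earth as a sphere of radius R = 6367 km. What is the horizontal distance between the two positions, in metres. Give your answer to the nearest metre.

436 m

Δφ = 59.3404° − 59.3365° = +0.0039°; Δλ = 30.0964° − 30.0972° = -0.0008°.
1° along a meridian = πR/180 = 111125 m.
ΔN = Δφ × 111125 = 433.4 m; ΔE = Δλ × 111125 × cos(59.3365°) = -0.0008 × 111125 × 0.509995 = -45.3 m.
Distance = √(ΔE² + ΔN²) = √((-45.3)² + 433.4²) = 435.8 m.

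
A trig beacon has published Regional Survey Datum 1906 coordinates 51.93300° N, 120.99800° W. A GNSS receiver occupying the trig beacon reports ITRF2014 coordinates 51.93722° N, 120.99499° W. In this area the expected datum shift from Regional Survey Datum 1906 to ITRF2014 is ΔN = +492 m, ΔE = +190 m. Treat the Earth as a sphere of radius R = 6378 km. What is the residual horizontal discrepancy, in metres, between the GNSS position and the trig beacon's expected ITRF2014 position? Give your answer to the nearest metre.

28 m

Observed coordinate differences: Δφ = +0.00422°, Δλ = +0.00301°.
Converting to metres (1° lat = 111317 m, cos φ = 0.616583): observed ΔN = 469.8 m, observed ΔE = 206.6 m.
Subtracting the expected shift leaves a residual of 469.8 − (492) = -22.2 m north and 206.6 − (190) = 16.6 m east.
Residual distance = √((-22.2)² + 16.6²) = 27.8 m.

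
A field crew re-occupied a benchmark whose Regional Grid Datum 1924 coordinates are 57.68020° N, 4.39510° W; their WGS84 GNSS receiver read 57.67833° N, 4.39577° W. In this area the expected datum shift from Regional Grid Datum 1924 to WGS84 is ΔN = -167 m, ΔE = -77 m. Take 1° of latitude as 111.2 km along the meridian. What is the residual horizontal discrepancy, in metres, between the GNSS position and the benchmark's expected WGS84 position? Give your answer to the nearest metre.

55 m

Observed coordinate differences: Δφ = -0.00187°, Δλ = -0.00067°.
Converting to metres (1° lat = 111200 m, cos φ = 0.534644): observed ΔN = -207.9 m, observed ΔE = -39.8 m.
Subtracting the expected shift leaves a residual of -207.9 − (-167) = -40.9 m north and -39.8 − (-77) = 37.2 m east.
Residual distance = √((-40.9)² + 37.2²) = 55.3 m.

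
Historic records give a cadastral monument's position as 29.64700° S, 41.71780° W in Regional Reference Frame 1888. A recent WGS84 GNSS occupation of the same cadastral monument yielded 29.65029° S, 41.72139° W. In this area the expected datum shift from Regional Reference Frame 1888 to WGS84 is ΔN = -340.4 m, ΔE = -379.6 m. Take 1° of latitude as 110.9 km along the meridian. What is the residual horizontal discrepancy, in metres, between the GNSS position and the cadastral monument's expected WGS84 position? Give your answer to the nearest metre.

42 m

Observed coordinate differences: Δφ = -0.00329°, Δλ = -0.00359°.
Converting to metres (1° lat = 110900 m, cos φ = 0.869089): observed ΔN = -364.9 m, observed ΔE = -346.0 m.
Subtracting the expected shift leaves a residual of -364.9 − (-340.4) = -24.5 m north and -346.0 − (-379.6) = 33.6 m east.
Residual distance = √((-24.5)² + 33.6²) = 41.6 m.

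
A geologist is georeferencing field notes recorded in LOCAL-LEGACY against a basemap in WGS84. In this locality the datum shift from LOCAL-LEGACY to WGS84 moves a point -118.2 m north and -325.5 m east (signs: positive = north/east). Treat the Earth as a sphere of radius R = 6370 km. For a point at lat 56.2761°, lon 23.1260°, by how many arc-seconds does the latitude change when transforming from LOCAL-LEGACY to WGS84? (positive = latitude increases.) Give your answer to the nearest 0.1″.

On a sphere of radius R, 1 rad of latitude = R, so Δφ = ΔN / R = -118.2 / 6370000 = -1.8556e-05 rad = -3.827″.

Δφ = -3.8″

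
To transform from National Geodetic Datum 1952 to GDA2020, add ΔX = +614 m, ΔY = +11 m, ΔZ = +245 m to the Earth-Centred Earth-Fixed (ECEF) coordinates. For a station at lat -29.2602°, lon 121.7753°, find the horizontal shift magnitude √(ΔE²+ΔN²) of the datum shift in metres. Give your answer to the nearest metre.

The local east axis at (φ, λ) is (−sin λ, cos λ, 0), so ΔE = −sin(121.7753°)·614 + cos(121.7753°)·11 = -527.77 m.
The local north axis is (−sin φ cos λ, −sin φ sin λ, cos φ), giving ΔN = -158.034 + 4.571 + 213.740 = 60.28 m.
Horizontal magnitude = √(ΔE² + ΔN²) = √((-527.77)² + 60.28²) = 531.20 m.

531 m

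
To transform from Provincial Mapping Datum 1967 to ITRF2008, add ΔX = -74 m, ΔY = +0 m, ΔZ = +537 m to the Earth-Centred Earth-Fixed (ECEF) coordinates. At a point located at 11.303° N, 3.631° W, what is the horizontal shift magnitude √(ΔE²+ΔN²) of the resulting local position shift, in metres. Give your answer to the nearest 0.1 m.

At φ = 11.303°, λ = -3.631°: sin φ = 0.195997, cos φ = 0.980604, sin λ = -0.063330, cos λ = 0.997993.
ΔE = −sin λ·ΔX + cos λ·ΔY = −(-0.063330)·(-74) + (0.997993)·(0) = -4.69 m.
ΔN = −sin φ cos λ·ΔX − sin φ sin λ·ΔY + cos φ·ΔZ = −(0.195997)(0.997993)(-74) − (0.195997)(-0.063330)(0) + (0.980604)(537) = 541.06 m.
Horizontal magnitude = √(ΔE² + ΔN²) = √((-4.69)² + 541.06²) = 541.08 m.

541.1 m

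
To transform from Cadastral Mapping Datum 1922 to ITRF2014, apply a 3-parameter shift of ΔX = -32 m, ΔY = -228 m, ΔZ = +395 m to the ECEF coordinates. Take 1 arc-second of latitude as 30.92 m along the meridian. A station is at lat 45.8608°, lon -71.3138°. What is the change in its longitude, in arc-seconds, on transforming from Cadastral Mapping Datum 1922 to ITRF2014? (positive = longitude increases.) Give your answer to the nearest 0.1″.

Δλ = -4.8″

sin φ = 0.717650, cos φ = 0.696404, sin λ = -0.947287, cos λ = 0.320385.
East component: ΔE = −sin λ·ΔX + cos λ·ΔY = −(-0.947287)(-32) + (0.320385)(-228) = -103.36 m.
1° of latitude spans 3600 × 30.92 = 111312 m; at latitude φ, 1° of longitude spans that × cos φ = 77518.1 m, so Δλ = -103.36 / 77518.1 × 3600 = -4.800″.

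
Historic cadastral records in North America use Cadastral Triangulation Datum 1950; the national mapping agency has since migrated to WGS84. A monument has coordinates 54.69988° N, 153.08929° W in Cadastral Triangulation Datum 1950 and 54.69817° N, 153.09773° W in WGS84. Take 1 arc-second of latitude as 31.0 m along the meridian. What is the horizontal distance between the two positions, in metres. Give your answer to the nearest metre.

577 m

Δφ = 54.69817° − 54.69988° = -0.00171°; Δλ = -153.09773° − -153.08929° = -0.00844°.
1° of latitude = 3600 × 31.00 = 111600 m.
ΔN = Δφ × 111600 = -190.8 m; ΔE = Δλ × 111600 × cos(54.69988°) = -0.00844 × 111600 × 0.577859 = -544.3 m.
Distance = √(ΔE² + ΔN²) = √((-544.3)² + (-190.8)²) = 576.8 m.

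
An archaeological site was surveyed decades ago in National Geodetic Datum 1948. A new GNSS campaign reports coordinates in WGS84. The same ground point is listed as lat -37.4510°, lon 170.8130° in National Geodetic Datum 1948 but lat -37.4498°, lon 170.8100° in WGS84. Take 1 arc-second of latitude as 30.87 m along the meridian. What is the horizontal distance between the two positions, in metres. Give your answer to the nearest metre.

Δφ = -37.4498° − -37.4510° = +0.0012°; Δλ = 170.8100° − 170.8130° = -0.0030°.
1° of latitude = 3600 × 30.87 = 111132 m.
ΔN = Δφ × 111132 = 133.4 m; ΔE = Δλ × 111132 × cos(-37.4510°) = -0.0030 × 111132 × 0.793874 = -264.7 m.
Distance = √(ΔE² + ΔN²) = √((-264.7)² + 133.4²) = 296.4 m.

296 m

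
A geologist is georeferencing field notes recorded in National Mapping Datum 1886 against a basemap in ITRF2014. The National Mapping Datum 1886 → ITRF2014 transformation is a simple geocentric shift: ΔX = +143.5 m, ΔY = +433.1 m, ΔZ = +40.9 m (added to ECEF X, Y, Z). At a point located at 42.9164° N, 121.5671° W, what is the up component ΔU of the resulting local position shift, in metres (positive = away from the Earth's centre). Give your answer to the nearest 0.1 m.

ΔU = -297.4 m

At φ = 42.9164°, λ = -121.5671°: sin φ = 0.680931, cos φ = 0.732348, sin λ = -0.852028, cos λ = -0.523497.
ΔU = cos φ cos λ·ΔX + cos φ sin λ·ΔY + sin φ·ΔZ = (0.732348)(-0.523497)(143.5) + (0.732348)(-0.852028)(433.1) + (0.680931)(40.9) = -297.41 m.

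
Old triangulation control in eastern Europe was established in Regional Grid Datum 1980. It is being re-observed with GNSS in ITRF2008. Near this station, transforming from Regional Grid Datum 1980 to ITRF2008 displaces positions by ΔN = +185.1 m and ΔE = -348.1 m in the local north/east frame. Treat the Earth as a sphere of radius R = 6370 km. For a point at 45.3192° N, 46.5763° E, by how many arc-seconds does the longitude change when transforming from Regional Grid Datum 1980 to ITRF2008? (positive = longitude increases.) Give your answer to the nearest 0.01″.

At latitude 45.3192°, cos φ = 0.703156.
One radian of longitude at latitude φ spans R cos φ, so Δλ = ΔE / (R cos φ) = -348.1 / (6370000 × 0.703156) = -7.7716e-05 rad = -16.030″.

Δλ = -16.03″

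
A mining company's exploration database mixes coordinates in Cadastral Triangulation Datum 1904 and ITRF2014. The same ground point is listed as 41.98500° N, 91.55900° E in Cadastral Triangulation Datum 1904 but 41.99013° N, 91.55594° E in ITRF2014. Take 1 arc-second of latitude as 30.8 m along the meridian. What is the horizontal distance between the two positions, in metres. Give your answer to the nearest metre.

Δφ = 41.99013° − 41.98500° = +0.00513°; Δλ = 91.55594° − 91.55900° = -0.00306°.
1° of latitude = 3600 × 30.80 = 110880 m.
ΔN = Δφ × 110880 = 568.8 m; ΔE = Δλ × 110880 × cos(41.98500°) = -0.00306 × 110880 × 0.743320 = -252.2 m.
Distance = √(ΔE² + ΔN²) = √((-252.2)² + 568.8²) = 622.2 m.

622 m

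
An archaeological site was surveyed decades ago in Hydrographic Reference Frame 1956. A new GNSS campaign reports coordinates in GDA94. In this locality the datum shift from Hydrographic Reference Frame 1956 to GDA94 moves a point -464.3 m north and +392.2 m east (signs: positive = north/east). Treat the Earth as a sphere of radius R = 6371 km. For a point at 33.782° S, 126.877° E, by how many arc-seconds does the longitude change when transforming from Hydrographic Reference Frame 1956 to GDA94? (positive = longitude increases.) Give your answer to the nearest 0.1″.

Δλ = 15.3″

At latitude -33.782°, cos φ = 0.831159.
One radian of longitude at latitude φ spans R cos φ, so Δλ = ΔE / (R cos φ) = 392.2 / (6371000 × 0.831159) = 7.4065e-05 rad = 15.277″.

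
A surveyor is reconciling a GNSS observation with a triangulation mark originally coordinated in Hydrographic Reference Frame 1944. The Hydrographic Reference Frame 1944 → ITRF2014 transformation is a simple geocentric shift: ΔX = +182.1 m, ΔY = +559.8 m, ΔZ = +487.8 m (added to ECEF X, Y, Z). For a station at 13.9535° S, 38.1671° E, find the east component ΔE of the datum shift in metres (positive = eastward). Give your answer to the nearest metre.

ΔE = 328 m

At φ = -13.9535°, λ = 38.1671°: sin φ = -0.241134, cos φ = 0.970492, sin λ = 0.617957, cos λ = 0.786212.
ΔE = −sin λ·ΔX + cos λ·ΔY = −(0.617957)·(182.1) + (0.786212)·(559.8) = 327.59 m.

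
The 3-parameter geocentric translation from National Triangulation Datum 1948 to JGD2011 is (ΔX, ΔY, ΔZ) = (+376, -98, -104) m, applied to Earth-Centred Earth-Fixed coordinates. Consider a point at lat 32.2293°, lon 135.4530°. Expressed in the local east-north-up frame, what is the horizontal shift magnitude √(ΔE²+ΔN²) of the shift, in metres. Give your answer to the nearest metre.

At φ = 32.2293°, λ = 135.4530°: sin φ = 0.533309, cos φ = 0.845921, sin λ = 0.701494, cos λ = -0.712675.
ΔE = −sin λ·ΔX + cos λ·ΔY = −(0.701494)·(376) + (-0.712675)·(-98) = -193.92 m.
ΔN = −sin φ cos λ·ΔX − sin φ sin λ·ΔY + cos φ·ΔZ = −(0.533309)(-0.712675)(376) − (0.533309)(0.701494)(-98) + (0.845921)(-104) = 91.60 m.
Horizontal magnitude = √(ΔE² + ΔN²) = √((-193.92)² + 91.60²) = 214.46 m.

214 m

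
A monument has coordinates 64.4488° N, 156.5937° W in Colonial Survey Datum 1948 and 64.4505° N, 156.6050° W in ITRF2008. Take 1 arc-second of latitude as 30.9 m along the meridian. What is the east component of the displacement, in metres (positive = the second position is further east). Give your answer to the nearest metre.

ΔE = -542 m

Δφ = 64.4505° − 64.4488° = +0.0017°; Δλ = -156.6050° − -156.5937° = -0.0113°.
1° of latitude = 3600 × 30.90 = 111240 m.
ΔN = Δφ × 111240 = 189.1 m; ΔE = Δλ × 111240 × cos(64.4488°) = -0.0113 × 111240 × 0.431317 = -542.2 m.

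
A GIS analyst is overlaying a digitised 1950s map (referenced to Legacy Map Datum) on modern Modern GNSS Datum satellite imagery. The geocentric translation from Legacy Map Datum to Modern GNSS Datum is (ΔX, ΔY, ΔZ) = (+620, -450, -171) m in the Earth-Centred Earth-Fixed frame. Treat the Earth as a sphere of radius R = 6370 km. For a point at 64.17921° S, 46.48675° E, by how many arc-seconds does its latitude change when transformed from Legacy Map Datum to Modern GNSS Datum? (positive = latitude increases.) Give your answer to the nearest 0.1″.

Δφ = 0.5″

sin φ = -0.900161, cos φ = 0.435558, sin λ = 0.725215, cos λ = 0.688522.
North component: ΔN = −sin φ cos λ·ΔX − sin φ sin λ·ΔY + cos φ·ΔZ = −(-0.900161)(0.688522)(620) − (-0.900161)(0.725215)(-450) + (0.435558)(-171) = 16.02 m.
1° of latitude spans πR/180 = 111177 m, so Δφ = 16.02 / 111177 × 3600 = 0.519″.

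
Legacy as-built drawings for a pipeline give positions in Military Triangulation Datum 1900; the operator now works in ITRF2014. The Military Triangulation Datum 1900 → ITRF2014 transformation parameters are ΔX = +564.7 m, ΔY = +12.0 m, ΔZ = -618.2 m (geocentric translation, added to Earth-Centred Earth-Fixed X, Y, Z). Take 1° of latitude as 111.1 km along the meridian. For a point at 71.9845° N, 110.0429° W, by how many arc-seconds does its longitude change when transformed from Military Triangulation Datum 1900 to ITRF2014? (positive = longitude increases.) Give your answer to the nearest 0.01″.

sin φ = 0.950973, cos φ = 0.309274, sin λ = -0.939436, cos λ = -0.342724.
East component: ΔE = −sin λ·ΔX + cos λ·ΔY = −(-0.939436)(564.7) + (-0.342724)(12.0) = 526.39 m.
1° of latitude spans 111100 m; at latitude φ, 1° of longitude spans that × cos φ = 34360.4 m, so Δλ = 526.39 / 34360.4 × 3600 = 55.151″.

Δλ = 55.15″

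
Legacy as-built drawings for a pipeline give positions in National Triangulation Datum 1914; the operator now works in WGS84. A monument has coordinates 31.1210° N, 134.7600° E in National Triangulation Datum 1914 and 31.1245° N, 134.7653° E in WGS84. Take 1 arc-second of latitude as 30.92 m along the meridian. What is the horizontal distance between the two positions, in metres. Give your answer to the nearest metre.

638 m

Δφ = 31.1245° − 31.1210° = +0.0035°; Δλ = 134.7653° − 134.7600° = +0.0053°.
1° of latitude = 3600 × 30.92 = 111312 m.
ΔN = Δφ × 111312 = 389.6 m; ΔE = Δλ × 111312 × cos(31.1210°) = +0.0053 × 111312 × 0.856078 = 505.0 m.
Distance = √(ΔE² + ΔN²) = √(505.0² + 389.6²) = 637.9 m.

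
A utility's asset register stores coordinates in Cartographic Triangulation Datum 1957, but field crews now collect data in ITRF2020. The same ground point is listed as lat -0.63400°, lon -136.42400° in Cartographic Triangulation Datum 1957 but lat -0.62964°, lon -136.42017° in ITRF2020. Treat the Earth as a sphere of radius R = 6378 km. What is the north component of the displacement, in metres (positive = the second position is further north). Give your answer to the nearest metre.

Δφ = -0.62964° − -0.63400° = +0.00436°; Δλ = -136.42017° − -136.42400° = +0.00383°.
1° along a meridian = πR/180 = 111317 m.
ΔN = Δφ × 111317 = 485.3 m; ΔE = Δλ × 111317 × cos(-0.63400°) = +0.00383 × 111317 × 0.999939 = 426.3 m.

ΔN = 485 m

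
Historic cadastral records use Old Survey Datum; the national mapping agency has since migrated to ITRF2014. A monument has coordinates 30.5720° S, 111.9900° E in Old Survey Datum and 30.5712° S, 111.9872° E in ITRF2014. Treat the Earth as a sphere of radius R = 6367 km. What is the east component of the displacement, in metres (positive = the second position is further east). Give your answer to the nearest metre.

ΔE = -268 m

Δφ = -30.5712° − -30.5720° = +0.0008°; Δλ = 111.9872° − 111.9900° = -0.0028°.
1° along a meridian = πR/180 = 111125 m.
ΔN = Δφ × 111125 = 88.9 m; ΔE = Δλ × 111125 × cos(-30.5720°) = -0.0028 × 111125 × 0.860991 = -267.9 m.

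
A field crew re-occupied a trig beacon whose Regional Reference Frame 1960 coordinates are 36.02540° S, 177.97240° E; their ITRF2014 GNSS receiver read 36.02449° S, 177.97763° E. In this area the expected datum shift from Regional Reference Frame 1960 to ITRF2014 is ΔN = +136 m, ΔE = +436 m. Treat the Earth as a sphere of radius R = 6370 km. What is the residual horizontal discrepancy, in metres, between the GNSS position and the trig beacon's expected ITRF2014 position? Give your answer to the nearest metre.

49 m

Observed coordinate differences: Δφ = +0.00091°, Δλ = +0.00523°.
Converting to metres (1° lat = 111177 m, cos φ = 0.808756): observed ΔN = 101.2 m, observed ΔE = 470.3 m.
Subtracting the expected shift leaves a residual of 101.2 − (136) = -34.8 m north and 470.3 − (436) = 34.3 m east.
Residual distance = √((-34.8)² + 34.3²) = 48.9 m.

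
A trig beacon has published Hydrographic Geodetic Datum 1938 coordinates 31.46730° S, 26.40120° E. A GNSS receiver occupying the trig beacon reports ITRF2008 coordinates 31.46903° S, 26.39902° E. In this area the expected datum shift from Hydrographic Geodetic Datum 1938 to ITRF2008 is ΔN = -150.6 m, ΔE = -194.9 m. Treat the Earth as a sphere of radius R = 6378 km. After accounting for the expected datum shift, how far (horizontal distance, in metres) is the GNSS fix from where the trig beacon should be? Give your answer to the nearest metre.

44 m

Observed coordinate differences: Δφ = -0.00173°, Δλ = -0.00218°.
Converting to metres (1° lat = 111317 m, cos φ = 0.852938): observed ΔN = -192.6 m, observed ΔE = -207.0 m.
Subtracting the expected shift leaves a residual of -192.6 − (-150.6) = -42.0 m north and -207.0 − (-194.9) = -12.1 m east.
Residual distance = √((-42.0)² + (-12.1)²) = 43.7 m.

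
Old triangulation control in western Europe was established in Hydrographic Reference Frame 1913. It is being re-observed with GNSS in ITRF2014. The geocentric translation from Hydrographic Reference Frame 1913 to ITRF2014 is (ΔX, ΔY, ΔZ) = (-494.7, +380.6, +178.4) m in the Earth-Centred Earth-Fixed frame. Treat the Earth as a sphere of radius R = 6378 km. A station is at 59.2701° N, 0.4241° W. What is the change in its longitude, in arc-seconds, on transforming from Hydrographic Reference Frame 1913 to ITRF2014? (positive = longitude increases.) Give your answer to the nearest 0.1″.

sin φ = 0.859586, cos φ = 0.510992, sin λ = -0.007402, cos λ = 0.999973.
East component: ΔE = −sin λ·ΔX + cos λ·ΔY = −(-0.007402)(-494.7) + (0.999973)(380.6) = 376.93 m.
1° of latitude spans πR/180 = 111317 m; at latitude φ, 1° of longitude spans that × cos φ = 56882.1 m, so Δλ = 376.93 / 56882.1 × 3600 = 23.855″.

Δλ = 23.9″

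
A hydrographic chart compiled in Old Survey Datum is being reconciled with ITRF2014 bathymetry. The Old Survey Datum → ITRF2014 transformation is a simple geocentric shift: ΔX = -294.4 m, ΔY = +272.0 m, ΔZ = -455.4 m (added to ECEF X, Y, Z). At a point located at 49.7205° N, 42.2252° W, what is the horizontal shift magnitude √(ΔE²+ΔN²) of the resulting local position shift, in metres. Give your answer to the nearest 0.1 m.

The local east axis at (φ, λ) is (−sin λ, cos λ, 0), so ΔE = −sin(-42.2252°)·(-294.4) + cos(-42.2252°)·272.0 = 3.57 m.
The local north axis is (−sin φ cos λ, −sin φ sin λ, cos φ), giving ΔN = 166.317 + 139.455 − 294.424 = 11.35 m.
Horizontal magnitude = √(ΔE² + ΔN²) = √(3.57² + 11.35²) = 11.90 m.

11.9 m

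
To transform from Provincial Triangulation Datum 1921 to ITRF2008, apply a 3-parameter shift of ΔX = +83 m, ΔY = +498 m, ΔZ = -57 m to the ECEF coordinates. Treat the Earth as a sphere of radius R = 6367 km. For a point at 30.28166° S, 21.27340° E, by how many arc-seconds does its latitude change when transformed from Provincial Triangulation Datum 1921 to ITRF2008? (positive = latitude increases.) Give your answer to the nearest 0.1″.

sin φ = -0.504251, cos φ = 0.863557, sin λ = 0.362819, cos λ = 0.931860.
North component: ΔN = −sin φ cos λ·ΔX − sin φ sin λ·ΔY + cos φ·ΔZ = −(-0.504251)(0.931860)(83) − (-0.504251)(0.362819)(498) + (0.863557)(-57) = 80.89 m.
1° of latitude spans πR/180 = 111125 m, so Δφ = 80.89 / 111125 × 3600 = 2.620″.

Δφ = 2.6″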